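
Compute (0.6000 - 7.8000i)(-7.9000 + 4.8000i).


Real = 0.6*(-7.9) - (-7.8)*4.8 = -4.74 - (-37.44) = 32.7
Imag = 0.6*4.8 - (7.9)*(-7.8) = 2.88 + 61.62 = 64.5

32.7000 + 64.5000i


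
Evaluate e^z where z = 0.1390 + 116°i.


e^0.1390 = 1.1491
cos(116°) = -0.43837
sin(116°) = 0.8988
Real = 1.1491*(-0.43837) = -0.5037
Imag = 1.1491*0.8988 = 1.0328

-0.5037 + 1.0328i


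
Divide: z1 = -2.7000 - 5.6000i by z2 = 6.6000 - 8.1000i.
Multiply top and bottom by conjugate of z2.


Conjugate of z2 = 6.6000 + 8.1000i
Numerator: (-2.7000 - 5.6000i)(6.6000 + 8.1000i) = 27.5400 - 58.8300i
Denominator: 6.6^2 + (-8.1)^2 = 109.17
Result = (27.5400 - 58.8300i)/109.17

0.2523 - 0.5389i


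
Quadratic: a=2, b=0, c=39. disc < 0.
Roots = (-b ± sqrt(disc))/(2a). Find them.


disc = 0^2 - 4*2*39 = 0 - 312 = -312
sqrt(|disc|) = sqrt(312) = 17.6635
Real part = 0/(2*2) = 0
Imag part = 17.6635/(2*2) = 4.4159

0 ± 4.4159i


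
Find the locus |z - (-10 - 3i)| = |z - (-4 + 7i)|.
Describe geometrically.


Equal distances means the locus is the perpendicular bisector of z1 and z2.
Midpoint = ((-10+(-4))/2, (-3+7)/2) = (-7.0000, 2.0000)

Perpendicular bisector through (-7.0000, 2.0000)


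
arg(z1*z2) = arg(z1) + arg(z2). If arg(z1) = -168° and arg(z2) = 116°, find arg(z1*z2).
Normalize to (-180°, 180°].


arg(z1*z2) = -168° + 116° = -52°
Normalized to (-180°, 180°]: -52°

-52°


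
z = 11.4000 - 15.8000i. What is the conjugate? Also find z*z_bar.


z_bar = 11.4000 + 15.8000i
z*z_bar = 11.4^2 + (-15.8)^2 = 129.96 + 249.64 = 379.6

z_bar = 11.4000 + 15.8000i, z*z_bar = 379.6


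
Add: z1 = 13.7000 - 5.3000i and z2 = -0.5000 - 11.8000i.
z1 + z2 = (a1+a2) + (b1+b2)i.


Real: 13.7 - 0.5 = 13.2
Imag: -5.3 - 11.8 = -17.1

13.2000 - 17.1000i


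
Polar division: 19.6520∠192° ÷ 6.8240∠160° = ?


r = 19.6520 / 6.8240 = 2.8798
theta = 192° - 160° = 32° = 32° (mod 360)

2.8798 cis(32°)


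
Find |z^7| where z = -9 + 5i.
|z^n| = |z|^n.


|z| = sqrt(81+25) = sqrt(106) = 10.2956
|z^7| = |z|^7 = (sqrt(106))^7 = 106^3 * sqrt(106) = 1191016*sqrt(106)

|z^7| = 1191016*sqrt(106) ≈ 12262260.2280


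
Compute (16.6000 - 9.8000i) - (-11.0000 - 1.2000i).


Real: 16.6 + 11 = 27.6
Imag: -9.8 + 1.2 = -8.6

27.6000 - 8.6000i


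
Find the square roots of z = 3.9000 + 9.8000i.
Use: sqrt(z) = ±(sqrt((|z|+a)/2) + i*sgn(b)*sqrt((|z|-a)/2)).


|z| = sqrt(15.21+96.04) = 10.5475
sqrt((|z|+a)/2) = sqrt((10.5475+3.9)/2) = sqrt(7.2238) = 2.6877
sqrt((|z|-a)/2) = sqrt((10.5475-3.9)/2) = sqrt(3.3238) = 1.8231

±(2.6877 + 1.8231i) i.e. 2.6877 + 1.8231i and -2.6877 - 1.8231i


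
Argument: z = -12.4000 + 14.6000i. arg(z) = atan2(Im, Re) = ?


Re = -12.4, Im = 14.6
arg = atan2(14.6, -12.4) = 130.3417 degrees

arg(z) = 130.3417 degrees


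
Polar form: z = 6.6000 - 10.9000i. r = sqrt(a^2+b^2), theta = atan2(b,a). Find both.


r = sqrt(43.56+118.81) = sqrt(162.37) = 12.7424
theta = atan2(-10.9, 6.6) = -58.8049 degrees

r = 12.7424, theta = -58.8049 degrees


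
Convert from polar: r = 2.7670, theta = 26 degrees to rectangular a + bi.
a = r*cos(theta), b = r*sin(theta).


a = 2.7670*cos(26°) = 2.7670*0.8988 = 2.4870
b = 2.7670*sin(26°) = 2.7670*0.43837 = 1.2130

2.4870 + 1.2130i


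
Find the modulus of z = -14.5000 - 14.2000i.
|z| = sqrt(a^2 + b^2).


|z| = sqrt((-14.5)^2 + (-14.2)^2) = sqrt(210.25 + 201.64) = sqrt(411.89) = 20.2951

|z| = 20.2951


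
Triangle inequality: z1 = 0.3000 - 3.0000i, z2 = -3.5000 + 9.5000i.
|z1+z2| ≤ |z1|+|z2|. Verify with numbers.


|z1| = sqrt(0.3^2 + (-3)^2) = sqrt(9.09) = 3.0150
|z2| = sqrt((-3.5)^2 + 9.5^2) = sqrt(102.5) = 10.1242
z1+z2 = -3.2000 + 6.5000i
|z1+z2| = sqrt(52.49) = 7.2450
|z1|+|z2| = 3.0150 + 10.1242 = 13.1392

|z1+z2| = 7.2450 ≤ |z1|+|z2| = 13.1392 (verified)


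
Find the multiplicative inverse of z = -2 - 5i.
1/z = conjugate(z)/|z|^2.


|z|^2 = 4+25 = 29
1/z = (-2 + 5i)/29

1/z = -0.0690 + 0.1724i


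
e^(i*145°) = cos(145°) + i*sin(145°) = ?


cos(145°) = -0.8192
sin(145°) = 0.5736

e^(i*145°) = -0.8192 + 0.5736i


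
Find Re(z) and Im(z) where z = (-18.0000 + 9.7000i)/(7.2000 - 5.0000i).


Multiply by conjugate: (-18.0000 + 9.7000i)(7.2000 + 5.0000i) / (7.2^2 + (-5)^2)
Numerator real = -18*7.2 + 9.7*(-5) = -178.1
Numerator imag = 9.7*7.2 - (-18)*(-5) = -20.16
Denominator = 76.84
Re(z) = -178.1/76.84 = -2.3178
Im(z) = -20.16/76.84 = -0.2624

Re(z) = -2.3178, Im(z) = -0.2624


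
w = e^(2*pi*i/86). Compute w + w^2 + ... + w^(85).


With w = e^(2*pi*i/86), all 86 of the 86th roots of unity w^0 = 1, w, ..., w^(85) sum to 0: 1 + w + ... + w^(85) = (1 - w^86)/(1 - w) = 0 since w^86 = 1, w ≠ 1.
Removing the root 1: w + w^2 + ... + w^(85) = 0 - 1 = -1

Sum = -1


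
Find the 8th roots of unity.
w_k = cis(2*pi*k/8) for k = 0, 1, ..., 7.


The 8th roots of unity are cis(360k/8°) for k=0..7
Angle step = 360/8 = 45°
Primitive root: cis(45°)
Primitive root = 0.7071 + 0.7071i

8 roots at angles: 0°, 45°, 90°, 135°, 180°, 225°, 270°, 315°


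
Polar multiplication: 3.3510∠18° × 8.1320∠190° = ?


r = 3.3510 * 8.1320 = 27.2503
theta = 18° + 190° = 208° = 208° (mod 360)

27.2503 cis(208°)


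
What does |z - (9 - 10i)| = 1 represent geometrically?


|z - z0| = r is a circle with center z0 and radius r.
Center = (9, -10), radius = 1

Circle with center (9, -10) and radius 1


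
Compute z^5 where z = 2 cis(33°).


r^5 = 2^5 = 32
n*theta = 5*33° = 165° = 165° (mod 360)
a = 32*cos(165°) = -30.9096
b = 32*sin(165°) = 8.2822

32 cis(165°) = -30.9096 + 8.2822i


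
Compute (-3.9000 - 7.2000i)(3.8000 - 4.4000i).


Real = -3.9*3.8 - (-7.2)*(-4.4) = -14.82 - 31.68 = -46.5
Imag = -3.9*(-4.4) + 3.8*(-7.2) = 17.16 - (27.36) = -10.2

-46.5000 - 10.2000i


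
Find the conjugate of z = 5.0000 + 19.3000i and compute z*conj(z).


z_bar = 5.0000 - 19.3000i
z*z_bar = 5^2 + 19.3^2 = 25 + 372.49 = 397.49

z_bar = 5.0000 - 19.3000i, z*z_bar = 397.49


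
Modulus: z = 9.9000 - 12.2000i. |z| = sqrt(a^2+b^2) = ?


|z| = sqrt(9.9^2 + (-12.2)^2) = sqrt(98.01 + 148.84) = sqrt(246.85) = 15.7115

|z| = 15.7115


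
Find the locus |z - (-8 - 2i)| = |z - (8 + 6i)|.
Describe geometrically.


Equal distances means the locus is the perpendicular bisector of z1 and z2.
Midpoint = ((-8+8)/2, (-2+6)/2) = (0, 2.0000)

Perpendicular bisector through (0, 2.0000)


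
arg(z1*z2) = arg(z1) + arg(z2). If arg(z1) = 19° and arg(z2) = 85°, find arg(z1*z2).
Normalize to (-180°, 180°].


arg(z1*z2) = 19° + 85° = 104°
Normalized to (-180°, 180°]: 104°

104°


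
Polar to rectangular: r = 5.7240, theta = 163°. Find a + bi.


a = 5.7240*cos(163°) = 5.7240*(-0.9563) = -5.4739
b = 5.7240*sin(163°) = 5.7240*0.29237 = 1.6735

-5.4739 + 1.6735i


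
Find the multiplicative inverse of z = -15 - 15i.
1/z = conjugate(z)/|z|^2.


|z|^2 = 225+225 = 450
1/z = (-15 + 15i)/450

1/z = -0.0333 + 0.0333i


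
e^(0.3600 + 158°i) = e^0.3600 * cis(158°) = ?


e^0.3600 = 1.4333
cos(158°) = -0.9272
sin(158°) = 0.3746
Real = 1.4333*(-0.9272) = -1.3290
Imag = 1.4333*0.3746 = 0.5369

-1.3290 + 0.5369i


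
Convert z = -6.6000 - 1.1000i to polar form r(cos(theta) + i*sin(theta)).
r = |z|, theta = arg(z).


r = sqrt(43.56+1.21) = sqrt(44.77) = 6.6910
theta = atan2(-1.1, -6.6) = -170.5377 degrees

r = 6.6910, theta = -170.5377 degrees


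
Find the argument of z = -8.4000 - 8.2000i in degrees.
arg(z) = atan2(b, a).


Re = -8.4, Im = -8.2
arg = atan2(-8.2, -8.4) = -135.6903 degrees

arg(z) = -135.6903 degrees


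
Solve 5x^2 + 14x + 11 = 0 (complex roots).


disc = 14^2 - 4*5*11 = 196 - 220 = -24
sqrt(|disc|) = sqrt(24) = 4.8990
Real part = -14/(2*5) = -1.4000
Imag part = 4.8990/(2*5) = 0.4899

-1.4000 ± 0.4899i


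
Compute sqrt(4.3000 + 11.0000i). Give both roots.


|z| = sqrt(18.49+121) = 11.8106
sqrt((|z|+a)/2) = sqrt((11.8106+4.3)/2) = sqrt(8.0553) = 2.8382
sqrt((|z|-a)/2) = sqrt((11.8106-4.3)/2) = sqrt(3.7553) = 1.9379

±(2.8382 + 1.9379i) i.e. 2.8382 + 1.9379i and -2.8382 - 1.9379i


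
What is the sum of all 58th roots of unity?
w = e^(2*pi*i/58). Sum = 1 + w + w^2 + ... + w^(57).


The sum of all 58th roots of unity is 0.
Geometric series: (1 - w^58)/(1 - w) = (1-1)/(1-w) = 0 since w^58 = 1, w ≠ 1.
Alternatively: coefficient of z^57 in z^58 - 1 is 0.

0


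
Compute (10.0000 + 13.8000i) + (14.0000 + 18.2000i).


Real: 10 + 14 = 24
Imag: 13.8 + 18.2 = 32

24.0000 + 32.0000i


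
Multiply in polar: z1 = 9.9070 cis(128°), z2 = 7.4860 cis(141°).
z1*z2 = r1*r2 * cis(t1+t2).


r = 9.9070 * 7.4860 = 74.1638
theta = 128° + 141° = 269° = 269° (mod 360)

74.1638 cis(269°)


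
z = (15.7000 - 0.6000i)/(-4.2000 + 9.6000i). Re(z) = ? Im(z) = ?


Multiply by conjugate: (15.7000 - 0.6000i)(-4.2000 - 9.6000i) / ((-4.2)^2 + 9.6^2)
Numerator real = 15.7*(-4.2) - (0.6)*9.6 = -71.7
Numerator imag = -0.6*(-4.2) - 15.7*9.6 = -148.2
Denominator = 109.8
Re(z) = -71.7/109.8 = -0.6530
Im(z) = -148.2/109.8 = -1.3497

Re(z) = -0.6530, Im(z) = -1.3497


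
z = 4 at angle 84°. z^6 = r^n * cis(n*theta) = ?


r^6 = 4^6 = 4096
n*theta = 6*84° = 504° = 144° (mod 360)
a = 4096*cos(144°) = -3313.7336
b = 4096*sin(144°) = 2407.5684

4096 cis(144°) = -3313.7336 + 2407.5684i


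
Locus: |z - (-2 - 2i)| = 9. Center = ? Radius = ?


|z - z0| = r is a circle with center z0 and radius r.
Center = (-2, -2), radius = 9

Circle with center (-2, -2) and radius 9


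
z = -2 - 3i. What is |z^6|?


|z| = sqrt(4+9) = sqrt(13) = 3.6056
|z^6| = |z|^6 = (sqrt(13))^6 = 13^3 = 2197

|z^6| = 2197


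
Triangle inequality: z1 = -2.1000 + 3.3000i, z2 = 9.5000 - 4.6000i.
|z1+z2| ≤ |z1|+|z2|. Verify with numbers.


|z1| = sqrt((-2.1)^2 + 3.3^2) = sqrt(15.3) = 3.9115
|z2| = sqrt(9.5^2 + (-4.6)^2) = sqrt(111.41) = 10.5551
z1+z2 = 7.4000 - 1.3000i
|z1+z2| = sqrt(56.45) = 7.5133
|z1|+|z2| = 3.9115 + 10.5551 = 14.4666

|z1+z2| = 7.5133 ≤ |z1|+|z2| = 14.4666 (verified)


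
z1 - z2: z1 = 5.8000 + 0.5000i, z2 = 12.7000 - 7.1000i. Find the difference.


Real: 5.8 - 12.7 = -6.9
Imag: 0.5 + 7.1 = 7.6

-6.9000 + 7.6000i


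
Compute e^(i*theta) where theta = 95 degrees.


cos(95°) = -0.0872
sin(95°) = 0.9962

e^(i*95°) = -0.0872 + 0.9962i


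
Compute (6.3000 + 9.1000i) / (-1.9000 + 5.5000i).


Conjugate of z2 = -1.9000 - 5.5000i
Numerator: (6.3000 + 9.1000i)(-1.9000 - 5.5000i) = 38.0800 - 51.9400i
Denominator: (-1.9)^2 + 5.5^2 = 33.86
Result = (38.0800 - 51.9400i)/33.86

1.1246 - 1.5340i


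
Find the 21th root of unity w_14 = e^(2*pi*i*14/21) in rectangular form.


Angle = 360*14/21 = 240°
a = cos(240°) = -0.5000
b = sin(240°) = -0.8660

-0.5000 - 0.8660i


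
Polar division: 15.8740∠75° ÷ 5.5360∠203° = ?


r = 15.8740 / 5.5360 = 2.8674
theta = 75° - 203° = -128° = 232° (mod 360)

2.8674 cis(232°)


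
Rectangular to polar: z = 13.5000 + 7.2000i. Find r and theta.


r = sqrt(182.25+51.84) = sqrt(234.09) = 15.3000
theta = atan2(7.2, 13.5) = 28.0725 degrees

r = 15.3000, theta = 28.0725 degrees


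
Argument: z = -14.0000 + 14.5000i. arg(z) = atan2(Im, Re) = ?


Re = -14, Im = 14.5
arg = atan2(14.5, -14) = 133.9949 degrees

arg(z) = 133.9949 degrees


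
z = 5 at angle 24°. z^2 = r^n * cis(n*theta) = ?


r^2 = 5^2 = 25
n*theta = 2*24° = 48° = 48° (mod 360)
a = 25*cos(48°) = 16.7283
b = 25*sin(48°) = 18.5786

25 cis(48°) = 16.7283 + 18.5786i


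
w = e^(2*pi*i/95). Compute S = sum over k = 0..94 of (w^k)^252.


The roots are w_k = w^k with w = e^(2*pi*i/95), and (w^k)^252 = (w^252)^k.
So S = 1 + u + u^2 + ... + u^(94) with u = w^252.
252 = 2*95 + 62, so 252 is not a multiple of 95: u = (w^95)^2 * w^62 = w^62 ≠ 1 (w is a primitive 95th root), while u^95 = (w^95)^252 = 1.
Geometric series: S = (1 - u^95)/(1 - u) = (1 - 1)/(1 - u) = 0

S = 0


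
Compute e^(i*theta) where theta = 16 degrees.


cos(16°) = 0.9613
sin(16°) = 0.2756

e^(i*16°) = 0.9613 + 0.2756i


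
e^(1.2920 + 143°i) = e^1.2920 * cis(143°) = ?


e^1.2920 = 3.6401
cos(143°) = -0.79864
sin(143°) = 0.6018
Real = 3.6401*(-0.79864) = -2.9071
Imag = 3.6401*0.6018 = 2.1906

-2.9071 + 2.1906i


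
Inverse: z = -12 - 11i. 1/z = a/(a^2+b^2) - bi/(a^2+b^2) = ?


|z|^2 = 144+121 = 265
1/z = (-12 + 11i)/265

1/z = -0.0453 + 0.0415i


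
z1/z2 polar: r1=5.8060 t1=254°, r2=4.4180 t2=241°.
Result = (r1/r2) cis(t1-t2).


r = 5.8060 / 4.4180 = 1.3142
theta = 254° - 241° = 13° = 13° (mod 360)

1.3142 cis(13°)


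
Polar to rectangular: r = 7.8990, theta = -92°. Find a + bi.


a = 7.8990*cos(-92°) = 7.8990*(-0.0349) = -0.2757
b = 7.8990*sin(-92°) = 7.8990*(-0.99939) = -7.8942

-0.2757 - 7.8942i


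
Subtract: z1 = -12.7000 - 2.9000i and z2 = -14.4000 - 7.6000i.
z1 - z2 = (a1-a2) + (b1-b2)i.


Real: -12.7 + 14.4 = 1.7
Imag: -2.9 + 7.6 = 4.7

1.7000 + 4.7000i


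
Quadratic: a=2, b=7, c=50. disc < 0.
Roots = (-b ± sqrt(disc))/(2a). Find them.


disc = 7^2 - 4*2*50 = 49 - 400 = -351
sqrt(|disc|) = sqrt(351) = 18.7350
Real part = -7/(2*2) = -1.7500
Imag part = 18.7350/(2*2) = 4.6837

-1.7500 ± 4.6837i


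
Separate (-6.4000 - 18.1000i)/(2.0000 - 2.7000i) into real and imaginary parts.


Multiply by conjugate: (-6.4000 - 18.1000i)(2.0000 + 2.7000i) / (2^2 + (-2.7)^2)
Numerator real = -6.4*2 - (18.1)*(-2.7) = 36.07
Numerator imag = -18.1*2 - (-6.4)*(-2.7) = -53.48
Denominator = 11.29
Re(z) = 36.07/11.29 = 3.1949
Im(z) = -53.48/11.29 = -4.7369

Re(z) = 3.1949, Im(z) = -4.7369


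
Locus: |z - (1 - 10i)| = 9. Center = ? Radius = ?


|z - z0| = r is a circle with center z0 and radius r.
Center = (1, -10), radius = 9

Circle with center (1, -10) and radius 9


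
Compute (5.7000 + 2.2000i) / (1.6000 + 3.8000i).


Conjugate of z2 = 1.6000 - 3.8000i
Numerator: (5.7000 + 2.2000i)(1.6000 - 3.8000i) = 17.4800 - 18.1400i
Denominator: 1.6^2 + 3.8^2 = 17
Result = (17.4800 - 18.1400i)/17

1.0282 - 1.0671i


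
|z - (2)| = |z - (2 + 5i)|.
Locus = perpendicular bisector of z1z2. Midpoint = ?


Equal distances means the locus is the perpendicular bisector of z1 and z2.
Midpoint = ((2+2)/2, (0+5)/2) = (2.0000, 2.5000)

Perpendicular bisector through (2.0000, 2.5000)


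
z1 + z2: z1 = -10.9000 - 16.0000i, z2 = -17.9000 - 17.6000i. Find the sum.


Real: -10.9 - 17.9 = -28.8
Imag: -16 - 17.6 = -33.6

-28.8000 - 33.6000i


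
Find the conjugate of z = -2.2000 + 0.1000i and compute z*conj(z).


z_bar = -2.2000 - 0.1000i
z*z_bar = (-2.2)^2 + 0.1^2 = 4.84 + 0.01 = 4.85

z_bar = -2.2000 - 0.1000i, z*z_bar = 4.85


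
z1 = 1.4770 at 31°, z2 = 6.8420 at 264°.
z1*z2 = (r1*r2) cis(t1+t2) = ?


r = 1.4770 * 6.8420 = 10.1056
theta = 31° + 264° = 295° = 295° (mod 360)

10.1056 cis(295°)


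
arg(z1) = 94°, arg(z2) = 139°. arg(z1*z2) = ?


arg(z1*z2) = 94° + 139° = 233°
Normalized to (-180°, 180°]: -127°

-127°


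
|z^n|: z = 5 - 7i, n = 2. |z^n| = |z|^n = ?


|z| = sqrt(25+49) = sqrt(74) = 8.6023
|z^2| = |z|^2 = (sqrt(74))^2 = 74

|z^2| = 74


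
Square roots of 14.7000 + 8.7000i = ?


|z| = sqrt(216.09+75.69) = 17.0816
sqrt((|z|+a)/2) = sqrt((17.0816+14.7)/2) = sqrt(15.8908) = 3.9863
sqrt((|z|-a)/2) = sqrt((17.0816-14.7)/2) = sqrt(1.1908) = 1.0912

±(3.9863 + 1.0912i) i.e. 3.9863 + 1.0912i and -3.9863 - 1.0912i


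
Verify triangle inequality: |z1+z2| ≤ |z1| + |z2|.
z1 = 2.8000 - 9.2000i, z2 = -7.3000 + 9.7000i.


|z1| = sqrt(2.8^2 + (-9.2)^2) = sqrt(92.48) = 9.6167
|z2| = sqrt((-7.3)^2 + 9.7^2) = sqrt(147.38) = 12.1400
z1+z2 = -4.5000 + 0.5000i
|z1+z2| = sqrt(20.5) = 4.5277
|z1|+|z2| = 9.6167 + 12.1400 = 21.7567

|z1+z2| = 4.5277 ≤ |z1|+|z2| = 21.7567 (verified)


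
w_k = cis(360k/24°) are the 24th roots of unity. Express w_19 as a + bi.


Angle = 360*19/24 = 285°
a = cos(285°) = 0.2588
b = sin(285°) = -0.9659

0.2588 - 0.9659i


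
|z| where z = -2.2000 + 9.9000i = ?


|z| = sqrt((-2.2)^2 + 9.9^2) = sqrt(4.84 + 98.01) = sqrt(102.85) = 10.1415

|z| = 10.1415


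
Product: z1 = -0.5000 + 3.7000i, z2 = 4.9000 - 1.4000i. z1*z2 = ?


Real = -0.5*4.9 - 3.7*(-1.4) = -2.45 - (-5.18) = 2.73
Imag = -0.5*(-1.4) + 4.9*3.7 = 0.7 + 18.13 = 18.83

2.7300 + 18.8300i


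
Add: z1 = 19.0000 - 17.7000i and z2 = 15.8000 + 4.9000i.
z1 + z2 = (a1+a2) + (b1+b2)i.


Real: 19 + 15.8 = 34.8
Imag: -17.7 + 4.9 = -12.8

34.8000 - 12.8000i


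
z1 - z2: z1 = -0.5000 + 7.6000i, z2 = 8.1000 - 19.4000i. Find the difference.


Real: -0.5 - 8.1 = -8.6
Imag: 7.6 + 19.4 = 27

-8.6000 + 27.0000i


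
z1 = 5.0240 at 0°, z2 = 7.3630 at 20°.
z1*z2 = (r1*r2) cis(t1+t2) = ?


r = 5.0240 * 7.3630 = 36.9917
theta = 0° + 20° = 20° = 20° (mod 360)

36.9917 cis(20°)


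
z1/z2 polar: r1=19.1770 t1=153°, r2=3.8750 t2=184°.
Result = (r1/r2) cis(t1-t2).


r = 19.1770 / 3.8750 = 4.9489
theta = 153° - 184° = -31° = 329° (mod 360)

4.9489 cis(329°)


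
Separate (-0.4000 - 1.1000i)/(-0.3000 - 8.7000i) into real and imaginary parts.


Multiply by conjugate: (-0.4000 - 1.1000i)(-0.3000 + 8.7000i) / ((-0.3)^2 + (-8.7)^2)
Numerator real = -0.4*(-0.3) - (1.1)*(-8.7) = 9.69
Numerator imag = -1.1*(-0.3) - (-0.4)*(-8.7) = -3.15
Denominator = 75.78
Re(z) = 9.69/75.78 = 0.1279
Im(z) = -3.15/75.78 = -0.0416

Re(z) = 0.1279, Im(z) = -0.0416


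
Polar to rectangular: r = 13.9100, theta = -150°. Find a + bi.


a = 13.9100*cos(-150°) = 13.9100*(-0.866025) = -12.0464
b = 13.9100*sin(-150°) = 13.9100*(-0.5) = -6.9550

-12.0464 - 6.9550i


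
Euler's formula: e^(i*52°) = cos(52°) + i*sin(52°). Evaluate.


cos(52°) = 0.6157
sin(52°) = 0.7880

e^(i*52°) = 0.6157 + 0.7880i


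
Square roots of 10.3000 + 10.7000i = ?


|z| = sqrt(106.09+114.49) = 14.8519
sqrt((|z|+a)/2) = sqrt((14.8519+10.3)/2) = sqrt(12.5760) = 3.5463
sqrt((|z|-a)/2) = sqrt((14.8519-10.3)/2) = sqrt(2.2760) = 1.5086

±(3.5463 + 1.5086i) i.e. 3.5463 + 1.5086i and -3.5463 - 1.5086i


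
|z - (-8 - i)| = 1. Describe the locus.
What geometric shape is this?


|z - z0| = r is a circle with center z0 and radius r.
Center = (-8, -1), radius = 1

Circle with center (-8, -1) and radius 1


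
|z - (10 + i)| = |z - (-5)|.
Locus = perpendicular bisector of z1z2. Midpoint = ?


Equal distances means the locus is the perpendicular bisector of z1 and z2.
Midpoint = ((10+(-5))/2, (1+0)/2) = (2.5000, 0.5000)

Perpendicular bisector through (2.5000, 0.5000)


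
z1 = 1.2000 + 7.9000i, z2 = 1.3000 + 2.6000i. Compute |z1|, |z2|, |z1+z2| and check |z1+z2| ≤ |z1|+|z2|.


|z1| = sqrt(1.2^2 + 7.9^2) = sqrt(63.85) = 7.9906
|z2| = sqrt(1.3^2 + 2.6^2) = sqrt(8.45) = 2.9069
z1+z2 = 2.5000 + 10.5000i
|z1+z2| = sqrt(116.5) = 10.7935
|z1|+|z2| = 7.9906 + 2.9069 = 10.8975

|z1+z2| = 10.7935 ≤ |z1|+|z2| = 10.8975 (verified)


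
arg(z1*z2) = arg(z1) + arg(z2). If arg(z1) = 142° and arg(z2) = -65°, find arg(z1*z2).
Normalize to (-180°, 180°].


arg(z1*z2) = 142° - 65° = 77°
Normalized to (-180°, 180°]: 77°

77°


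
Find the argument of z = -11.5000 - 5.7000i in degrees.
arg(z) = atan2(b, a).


Re = -11.5, Im = -5.7
arg = atan2(-5.7, -11.5) = -153.6346 degrees

arg(z) = -153.6346 degrees


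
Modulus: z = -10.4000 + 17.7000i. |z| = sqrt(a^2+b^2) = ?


|z| = sqrt((-10.4)^2 + 17.7^2) = sqrt(108.16 + 313.29) = sqrt(421.45) = 20.5292

|z| = 20.5292


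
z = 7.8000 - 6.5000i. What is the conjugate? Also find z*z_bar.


z_bar = 7.8000 + 6.5000i
z*z_bar = 7.8^2 + (-6.5)^2 = 60.84 + 42.25 = 103.09

z_bar = 7.8000 + 6.5000i, z*z_bar = 103.09


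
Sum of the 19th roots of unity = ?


The sum of all 19th roots of unity is 0.
Geometric series: (1 - w^19)/(1 - w) = (1-1)/(1-w) = 0 since w^19 = 1, w ≠ 1.
Alternatively: coefficient of z^18 in z^19 - 1 is 0.

0


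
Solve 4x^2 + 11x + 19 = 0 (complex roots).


disc = 11^2 - 4*4*19 = 121 - 304 = -183
sqrt(|disc|) = sqrt(183) = 13.5277
Real part = -11/(2*4) = -1.3750
Imag part = 13.5277/(2*4) = 1.6910

-1.3750 ± 1.6910i


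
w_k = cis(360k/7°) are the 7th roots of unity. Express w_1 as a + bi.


Angle = 360*1/7 = 51.4286°
a = cos(51.4286°) = 0.6235
b = sin(51.4286°) = 0.7818

0.6235 + 0.7818i


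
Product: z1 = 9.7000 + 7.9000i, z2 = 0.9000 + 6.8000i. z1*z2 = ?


Real = 9.7*0.9 - 7.9*6.8 = 8.73 - 53.72 = -44.99
Imag = 9.7*6.8 + 0.9*7.9 = 65.96 + 7.11 = 73.07

-44.9900 + 73.0700i


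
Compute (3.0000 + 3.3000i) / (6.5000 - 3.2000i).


Conjugate of z2 = 6.5000 + 3.2000i
Numerator: (3.0000 + 3.3000i)(6.5000 + 3.2000i) = 8.9400 + 31.0500i
Denominator: 6.5^2 + (-3.2)^2 = 52.49
Result = (8.9400 + 31.0500i)/52.49

0.1703 + 0.5915i


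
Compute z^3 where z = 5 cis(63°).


r^3 = 5^3 = 125
n*theta = 3*63° = 189° = 189° (mod 360)
a = 125*cos(189°) = -123.4610
b = 125*sin(189°) = -19.5543

125 cis(189°) = -123.4610 - 19.5543i


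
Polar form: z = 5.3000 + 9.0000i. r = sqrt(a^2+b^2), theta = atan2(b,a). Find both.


r = sqrt(28.09+81) = sqrt(109.09) = 10.4446
theta = atan2(9, 5.3) = 59.5066 degrees

r = 10.4446, theta = 59.5066 degrees


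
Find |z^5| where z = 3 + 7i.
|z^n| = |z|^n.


|z| = sqrt(9+49) = sqrt(58) = 7.6158
|z^5| = |z|^5 = (sqrt(58))^5 = 58^2 * sqrt(58) = 3364*sqrt(58)

|z^5| = 3364*sqrt(58) ≈ 25619.4607


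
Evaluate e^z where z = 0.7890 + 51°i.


e^0.7890 = 2.2012
cos(51°) = 0.62932
sin(51°) = 0.7771
Real = 2.2012*0.62932 = 1.3853
Imag = 2.2012*0.7771 = 1.7106

1.3853 + 1.7106i


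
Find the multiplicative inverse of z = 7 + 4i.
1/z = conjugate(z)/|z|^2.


|z|^2 = 49+16 = 65
1/z = (7 - 4i)/65

1/z = 0.1077 - 0.0615i


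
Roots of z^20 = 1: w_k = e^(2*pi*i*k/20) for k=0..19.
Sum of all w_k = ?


The sum of all 20th roots of unity is 0.
Geometric series: (1 - w^20)/(1 - w) = (1-1)/(1-w) = 0 since w^20 = 1, w ≠ 1.
Alternatively: coefficient of z^19 in z^20 - 1 is 0.

0


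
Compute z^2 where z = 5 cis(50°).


r^2 = 5^2 = 25
n*theta = 2*50° = 100° = 100° (mod 360)
a = 25*cos(100°) = -4.3412
b = 25*sin(100°) = 24.6202

25 cis(100°) = -4.3412 + 24.6202i


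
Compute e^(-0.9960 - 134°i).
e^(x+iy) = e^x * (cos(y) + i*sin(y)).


e^-0.9960 = 0.3694
cos(-134°) = -0.6947
sin(-134°) = -0.7193
Real = 0.3694*(-0.6947) = -0.2566
Imag = 0.3694*(-0.7193) = -0.2657

-0.2566 - 0.2657i


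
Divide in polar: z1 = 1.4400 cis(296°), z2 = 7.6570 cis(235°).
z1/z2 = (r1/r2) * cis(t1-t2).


r = 1.4400 / 7.6570 = 0.1881
theta = 296° - 235° = 61° = 61° (mod 360)

0.1881 cis(61°)


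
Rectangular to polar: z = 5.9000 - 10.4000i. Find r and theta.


r = sqrt(34.81+108.16) = sqrt(142.97) = 11.9570
theta = atan2(-10.4, 5.9) = -60.4334 degrees

r = 11.9570, theta = -60.4334 degrees


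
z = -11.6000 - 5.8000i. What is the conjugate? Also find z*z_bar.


z_bar = -11.6000 + 5.8000i
z*z_bar = (-11.6)^2 + (-5.8)^2 = 134.56 + 33.64 = 168.2

z_bar = -11.6000 + 5.8000i, z*z_bar = 168.2


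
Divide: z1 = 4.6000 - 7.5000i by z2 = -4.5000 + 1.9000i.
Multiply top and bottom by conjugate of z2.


Conjugate of z2 = -4.5000 - 1.9000i
Numerator: (4.6000 - 7.5000i)(-4.5000 - 1.9000i) = -34.9500 + 25.0100i
Denominator: (-4.5)^2 + 1.9^2 = 23.86
Result = (-34.9500 + 25.0100i)/23.86

-1.4648 + 1.0482i


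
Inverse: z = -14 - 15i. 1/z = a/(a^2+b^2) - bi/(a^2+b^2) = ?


|z|^2 = 196+225 = 421
1/z = (-14 + 15i)/421

1/z = -0.0333 + 0.0356i


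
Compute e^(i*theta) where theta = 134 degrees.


cos(134°) = -0.6947
sin(134°) = 0.7193

e^(i*134°) = -0.6947 + 0.7193i


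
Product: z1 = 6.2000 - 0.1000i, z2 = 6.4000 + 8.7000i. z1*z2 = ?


Real = 6.2*6.4 - (-0.1)*8.7 = 39.68 - (-0.87) = 40.55
Imag = 6.2*8.7 + 6.4*(-0.1) = 53.94 - (0.64) = 53.3

40.5500 + 53.3000i


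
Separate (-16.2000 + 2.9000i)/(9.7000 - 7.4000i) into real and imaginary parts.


Multiply by conjugate: (-16.2000 + 2.9000i)(9.7000 + 7.4000i) / (9.7^2 + (-7.4)^2)
Numerator real = -16.2*9.7 + 2.9*(-7.4) = -178.6
Numerator imag = 2.9*9.7 - (-16.2)*(-7.4) = -91.75
Denominator = 148.85
Re(z) = -178.6/148.85 = -1.1999
Im(z) = -91.75/148.85 = -0.6164

Re(z) = -1.1999, Im(z) = -0.6164


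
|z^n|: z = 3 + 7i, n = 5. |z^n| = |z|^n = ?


|z| = sqrt(9+49) = sqrt(58) = 7.6158
|z^5| = |z|^5 = (sqrt(58))^5 = 58^2 * sqrt(58) = 3364*sqrt(58)

|z^5| = 3364*sqrt(58) ≈ 25619.4607


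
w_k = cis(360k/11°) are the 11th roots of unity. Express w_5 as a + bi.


Angle = 360*5/11 = 163.6364°
a = cos(163.6364°) = -0.9595
b = sin(163.6364°) = 0.2817

-0.9595 + 0.2817i


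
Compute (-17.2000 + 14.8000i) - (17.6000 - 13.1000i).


Real: -17.2 - 17.6 = -34.8
Imag: 14.8 + 13.1 = 27.9

-34.8000 + 27.9000i


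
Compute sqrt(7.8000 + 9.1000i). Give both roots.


|z| = sqrt(60.84+82.81) = 11.9854
sqrt((|z|+a)/2) = sqrt((11.9854+7.8)/2) = sqrt(9.8927) = 3.1453
sqrt((|z|-a)/2) = sqrt((11.9854-7.8)/2) = sqrt(2.0927) = 1.4466

±(3.1453 + 1.4466i) i.e. 3.1453 + 1.4466i and -3.1453 - 1.4466i


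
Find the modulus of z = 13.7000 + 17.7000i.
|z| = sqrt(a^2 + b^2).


|z| = sqrt(13.7^2 + 17.7^2) = sqrt(187.69 + 313.29) = sqrt(500.98) = 22.3826

|z| = 22.3826


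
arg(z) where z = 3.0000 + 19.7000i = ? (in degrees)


Re = 3, Im = 19.7
arg = atan2(19.7, 3) = 81.3413 degrees

arg(z) = 81.3413 degrees


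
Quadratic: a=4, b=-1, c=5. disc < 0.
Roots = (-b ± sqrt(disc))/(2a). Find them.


disc = (-1)^2 - 4*4*5 = 1 - 80 = -79
sqrt(|disc|) = sqrt(79) = 8.8882
Real part = 1/(2*4) = 0.1250
Imag part = 8.8882/(2*4) = 1.1110

0.1250 ± 1.1110i


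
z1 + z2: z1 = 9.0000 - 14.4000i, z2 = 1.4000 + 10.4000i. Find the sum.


Real: 9 + 1.4 = 10.4
Imag: -14.4 + 10.4 = -4

10.4000 - 4.0000i


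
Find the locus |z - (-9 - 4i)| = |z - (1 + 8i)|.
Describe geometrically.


Equal distances means the locus is the perpendicular bisector of z1 and z2.
Midpoint = ((-9+1)/2, (-4+8)/2) = (-4.0000, 2.0000)

Perpendicular bisector through (-4.0000, 2.0000)


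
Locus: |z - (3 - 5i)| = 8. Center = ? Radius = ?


|z - z0| = r is a circle with center z0 and radius r.
Center = (3, -5), radius = 8

Circle with center (3, -5) and radius 8


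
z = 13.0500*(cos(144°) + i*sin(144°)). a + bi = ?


a = 13.0500*cos(144°) = 13.0500*(-0.80902) = -10.5577
b = 13.0500*sin(144°) = 13.0500*0.587785 = 7.6706

-10.5577 + 7.6706i


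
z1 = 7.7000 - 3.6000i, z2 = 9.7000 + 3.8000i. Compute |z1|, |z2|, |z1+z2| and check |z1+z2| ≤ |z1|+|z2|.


|z1| = sqrt(7.7^2 + (-3.6)^2) = sqrt(72.25) = 8.5000
|z2| = sqrt(9.7^2 + 3.8^2) = sqrt(108.53) = 10.4178
z1+z2 = 17.4000 + 0.2000i
|z1+z2| = sqrt(302.8) = 17.4011
|z1|+|z2| = 8.5000 + 10.4178 = 18.9178

|z1+z2| = 17.4011 ≤ |z1|+|z2| = 18.9178 (verified)


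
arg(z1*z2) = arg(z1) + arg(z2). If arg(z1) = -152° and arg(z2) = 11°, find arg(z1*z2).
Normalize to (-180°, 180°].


arg(z1*z2) = -152° + 11° = -141°
Normalized to (-180°, 180°]: -141°

-141°


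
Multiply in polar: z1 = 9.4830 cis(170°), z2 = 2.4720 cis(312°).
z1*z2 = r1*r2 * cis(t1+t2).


r = 9.4830 * 2.4720 = 23.4420
theta = 170° + 312° = 482° = 122° (mod 360)

23.4420 cis(122°)


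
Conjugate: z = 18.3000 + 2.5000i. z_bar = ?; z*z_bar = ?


z_bar = 18.3000 - 2.5000i
z*z_bar = 18.3^2 + 2.5^2 = 334.89 + 6.25 = 341.14

z_bar = 18.3000 - 2.5000i, z*z_bar = 341.14


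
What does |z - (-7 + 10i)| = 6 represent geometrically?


|z - z0| = r is a circle with center z0 and radius r.
Center = (-7, 10), radius = 6

Circle with center (-7, 10) and radius 6


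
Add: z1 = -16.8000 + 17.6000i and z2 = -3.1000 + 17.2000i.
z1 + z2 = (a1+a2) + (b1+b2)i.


Real: -16.8 - 3.1 = -19.9
Imag: 17.6 + 17.2 = 34.8

-19.9000 + 34.8000i


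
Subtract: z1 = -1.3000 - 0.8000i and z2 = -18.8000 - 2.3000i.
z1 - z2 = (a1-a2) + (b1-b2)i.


Real: -1.3 + 18.8 = 17.5
Imag: -0.8 + 2.3 = 1.5

17.5000 + 1.5000i


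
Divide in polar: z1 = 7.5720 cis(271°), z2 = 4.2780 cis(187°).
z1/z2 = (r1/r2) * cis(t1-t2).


r = 7.5720 / 4.2780 = 1.7700
theta = 271° - 187° = 84° = 84° (mod 360)

1.7700 cis(84°)


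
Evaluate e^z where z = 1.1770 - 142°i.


e^1.1770 = 3.2446
cos(-142°) = -0.78801
sin(-142°) = -0.61566
Real = 3.2446*(-0.78801) = -2.5568
Imag = 3.2446*(-0.61566) = -1.9976

-2.5568 - 1.9976i


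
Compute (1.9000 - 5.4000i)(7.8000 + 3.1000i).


Real = 1.9*7.8 - (-5.4)*3.1 = 14.82 - (-16.74) = 31.56
Imag = 1.9*3.1 + 7.8*(-5.4) = 5.89 - (42.12) = -36.23

31.5600 - 36.2300i


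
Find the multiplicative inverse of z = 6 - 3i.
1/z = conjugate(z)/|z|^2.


|z|^2 = 36+9 = 45
1/z = (6 + 3i)/45

1/z = 0.1333 + 0.0667i


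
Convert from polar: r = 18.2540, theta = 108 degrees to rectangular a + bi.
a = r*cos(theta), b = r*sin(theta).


a = 18.2540*cos(108°) = 18.2540*(-0.309017) = -5.6408
b = 18.2540*sin(108°) = 18.2540*0.95106 = 17.3606

-5.6408 + 17.3606i


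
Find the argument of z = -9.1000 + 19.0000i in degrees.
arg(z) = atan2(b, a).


Re = -9.1, Im = 19
arg = atan2(19, -9.1) = 115.5920 degrees

arg(z) = 115.5920 degrees


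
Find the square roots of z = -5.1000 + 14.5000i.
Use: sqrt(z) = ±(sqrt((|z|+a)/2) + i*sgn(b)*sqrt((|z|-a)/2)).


|z| = sqrt(26.01+210.25) = 15.3708
sqrt((|z|+a)/2) = sqrt((15.3708+(-5.1))/2) = sqrt(5.1354) = 2.2661
sqrt((|z|-a)/2) = sqrt((15.3708-(-5.1))/2) = sqrt(10.2354) = 3.1993

±(2.2661 + 3.1993i) i.e. 2.2661 + 3.1993i and -2.2661 - 3.1993i


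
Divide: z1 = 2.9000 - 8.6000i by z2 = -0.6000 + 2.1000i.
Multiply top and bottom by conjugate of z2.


Conjugate of z2 = -0.6000 - 2.1000i
Numerator: (2.9000 - 8.6000i)(-0.6000 - 2.1000i) = -19.8000 - 0.9300i
Denominator: (-0.6)^2 + 2.1^2 = 4.77
Result = (-19.8000 - 0.9300i)/4.77

-4.1509 - 0.1950i


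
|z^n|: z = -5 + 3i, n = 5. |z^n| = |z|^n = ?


|z| = sqrt(25+9) = sqrt(34) = 5.8310
|z^5| = |z|^5 = (sqrt(34))^5 = 34^2 * sqrt(34) = 1156*sqrt(34)

|z^5| = 1156*sqrt(34) ≈ 6740.5804


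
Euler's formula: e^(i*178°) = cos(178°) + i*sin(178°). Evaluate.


cos(178°) = -0.9994
sin(178°) = 0.0349

e^(i*178°) = -0.9994 + 0.0349i


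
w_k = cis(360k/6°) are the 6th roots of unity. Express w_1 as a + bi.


Angle = 360*1/6 = 60°
a = cos(60°) = 0.5000
b = sin(60°) = 0.8660

0.5000 + 0.8660i


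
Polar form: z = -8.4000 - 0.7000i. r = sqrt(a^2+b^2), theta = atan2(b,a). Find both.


r = sqrt(70.56+0.49) = sqrt(71.05) = 8.4291
theta = atan2(-0.7, -8.4) = -175.2364 degrees

r = 8.4291, theta = -175.2364 degrees


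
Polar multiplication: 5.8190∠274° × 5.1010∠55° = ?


r = 5.8190 * 5.1010 = 29.6827
theta = 274° + 55° = 329° = 329° (mod 360)

29.6827 cis(329°)


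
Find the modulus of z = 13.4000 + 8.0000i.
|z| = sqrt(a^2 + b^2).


|z| = sqrt(13.4^2 + 8^2) = sqrt(179.56 + 64) = sqrt(243.56) = 15.6064

|z| = 15.6064


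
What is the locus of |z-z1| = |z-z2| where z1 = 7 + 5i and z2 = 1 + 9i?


Equal distances means the locus is the perpendicular bisector of z1 and z2.
Midpoint = ((7+1)/2, (5+9)/2) = (4.0000, 7.0000)

Perpendicular bisector through (4.0000, 7.0000)


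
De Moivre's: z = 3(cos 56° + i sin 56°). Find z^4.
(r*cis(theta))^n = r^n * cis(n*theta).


r^4 = 3^4 = 81
n*theta = 4*56° = 224° = 224° (mod 360)
a = 81*cos(224°) = -58.2665
b = 81*sin(224°) = -56.2673

81 cis(224°) = -58.2665 - 56.2673i


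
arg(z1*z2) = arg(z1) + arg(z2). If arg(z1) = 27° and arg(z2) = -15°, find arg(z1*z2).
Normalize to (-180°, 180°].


arg(z1*z2) = 27° - 15° = 12°
Normalized to (-180°, 180°]: 12°

12°


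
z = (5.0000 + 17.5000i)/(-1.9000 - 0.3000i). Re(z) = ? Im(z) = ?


Multiply by conjugate: (5.0000 + 17.5000i)(-1.9000 + 0.3000i) / ((-1.9)^2 + (-0.3)^2)
Numerator real = 5*(-1.9) + 17.5*(-0.3) = -14.75
Numerator imag = 17.5*(-1.9) - 5*(-0.3) = -31.75
Denominator = 3.7
Re(z) = -14.75/3.7 = -3.9865
Im(z) = -31.75/3.7 = -8.5811

Re(z) = -3.9865, Im(z) = -8.5811


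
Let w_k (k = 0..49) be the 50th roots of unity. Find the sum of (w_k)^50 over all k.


The roots are w_k = w^k with w = e^(2*pi*i/50), and (w^k)^50 = (w^50)^k.
So S = 1 + u + u^2 + ... + u^(49) with u = w^50.
50 = 1*50 + 0, so 50 is a multiple of 50 and u = (w^50)^1 = 1.
Every one of the 50 terms equals 1: S = 50

S = 50


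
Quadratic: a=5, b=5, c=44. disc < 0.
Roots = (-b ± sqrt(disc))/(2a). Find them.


disc = 5^2 - 4*5*44 = 25 - 880 = -855
sqrt(|disc|) = sqrt(855) = 29.2404
Real part = -5/(2*5) = -0.5000
Imag part = 29.2404/(2*5) = 2.9240

-0.5000 ± 2.9240i


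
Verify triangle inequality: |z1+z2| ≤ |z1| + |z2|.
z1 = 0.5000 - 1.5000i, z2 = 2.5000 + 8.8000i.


|z1| = sqrt(0.5^2 + (-1.5)^2) = sqrt(2.5) = 1.5811
|z2| = sqrt(2.5^2 + 8.8^2) = sqrt(83.69) = 9.1482
z1+z2 = 3.0000 + 7.3000i
|z1+z2| = sqrt(62.29) = 7.8924
|z1|+|z2| = 1.5811 + 9.1482 = 10.7293

|z1+z2| = 7.8924 ≤ |z1|+|z2| = 10.7293 (verified)


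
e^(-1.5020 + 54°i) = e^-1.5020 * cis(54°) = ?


e^-1.5020 = 0.2227
cos(54°) = 0.5878
sin(54°) = 0.809
Real = 0.2227*0.5878 = 0.1309
Imag = 0.2227*0.809 = 0.1802

0.1309 + 0.1802i


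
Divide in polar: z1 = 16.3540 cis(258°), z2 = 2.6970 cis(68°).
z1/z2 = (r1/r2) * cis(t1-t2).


r = 16.3540 / 2.6970 = 6.0638
theta = 258° - 68° = 190° = 190° (mod 360)

6.0638 cis(190°)


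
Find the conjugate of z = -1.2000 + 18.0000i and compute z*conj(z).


z_bar = -1.2000 - 18.0000i
z*z_bar = (-1.2)^2 + 18^2 = 1.44 + 324 = 325.44

z_bar = -1.2000 - 18.0000i, z*z_bar = 325.44


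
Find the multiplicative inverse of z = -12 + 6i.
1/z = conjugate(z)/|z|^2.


|z|^2 = 144+36 = 180
1/z = (-12 - 6i)/180

1/z = -0.0667 - 0.0333i


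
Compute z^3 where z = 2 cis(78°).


r^3 = 2^3 = 8
n*theta = 3*78° = 234° = 234° (mod 360)
a = 8*cos(234°) = -4.7023
b = 8*sin(234°) = -6.4721

8 cis(234°) = -4.7023 - 6.4721i


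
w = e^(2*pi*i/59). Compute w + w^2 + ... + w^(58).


With w = e^(2*pi*i/59), all 59 of the 59th roots of unity w^0 = 1, w, ..., w^(58) sum to 0: 1 + w + ... + w^(58) = (1 - w^59)/(1 - w) = 0 since w^59 = 1, w ≠ 1.
Removing the root 1: w + w^2 + ... + w^(58) = 0 - 1 = -1

Sum = -1


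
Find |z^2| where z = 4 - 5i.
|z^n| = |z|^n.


|z| = sqrt(16+25) = sqrt(41) = 6.4031
|z^2| = |z|^2 = (sqrt(41))^2 = 41

|z^2| = 41


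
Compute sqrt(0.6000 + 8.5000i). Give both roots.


|z| = sqrt(0.36+72.25) = 8.5212
sqrt((|z|+a)/2) = sqrt((8.5212+0.6)/2) = sqrt(4.5606) = 2.1356
sqrt((|z|-a)/2) = sqrt((8.5212-0.6)/2) = sqrt(3.9606) = 1.9901

±(2.1356 + 1.9901i) i.e. 2.1356 + 1.9901i and -2.1356 - 1.9901i


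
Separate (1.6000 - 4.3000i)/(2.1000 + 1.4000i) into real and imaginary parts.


Multiply by conjugate: (1.6000 - 4.3000i)(2.1000 - 1.4000i) / (2.1^2 + 1.4^2)
Numerator real = 1.6*2.1 - (4.3)*1.4 = -2.66
Numerator imag = -4.3*2.1 - 1.6*1.4 = -11.27
Denominator = 6.37
Re(z) = -2.66/6.37 = -0.4176
Im(z) = -11.27/6.37 = -1.7692

Re(z) = -0.4176, Im(z) = -1.7692


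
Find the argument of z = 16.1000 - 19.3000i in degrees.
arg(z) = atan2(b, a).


Re = 16.1, Im = -19.3
arg = atan2(-19.3, 16.1) = -50.1652 degrees

arg(z) = -50.1652 degrees


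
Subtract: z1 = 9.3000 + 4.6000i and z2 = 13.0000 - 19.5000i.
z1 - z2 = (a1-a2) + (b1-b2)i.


Real: 9.3 - 13 = -3.7
Imag: 4.6 + 19.5 = 24.1

-3.7000 + 24.1000i


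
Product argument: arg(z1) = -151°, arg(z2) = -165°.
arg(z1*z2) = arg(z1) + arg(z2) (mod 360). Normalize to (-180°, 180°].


arg(z1*z2) = -151° - 165° = -316°
Normalized to (-180°, 180°]: 44°

44°


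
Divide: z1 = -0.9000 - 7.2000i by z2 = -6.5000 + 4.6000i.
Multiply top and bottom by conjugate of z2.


Conjugate of z2 = -6.5000 - 4.6000i
Numerator: (-0.9000 - 7.2000i)(-6.5000 - 4.6000i) = -27.2700 + 50.9400i
Denominator: (-6.5)^2 + 4.6^2 = 63.41
Result = (-27.2700 + 50.9400i)/63.41

-0.4301 + 0.8033i


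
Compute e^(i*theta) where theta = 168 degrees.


cos(168°) = -0.9781
sin(168°) = 0.2079

e^(i*168°) = -0.9781 + 0.2079i


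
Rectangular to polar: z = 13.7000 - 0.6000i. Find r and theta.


r = sqrt(187.69+0.36) = sqrt(188.05) = 13.7131
theta = atan2(-0.6, 13.7) = -2.5077 degrees

r = 13.7131, theta = -2.5077 degrees


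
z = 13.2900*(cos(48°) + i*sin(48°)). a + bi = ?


a = 13.2900*cos(48°) = 13.2900*0.66913 = 8.8927
b = 13.2900*sin(48°) = 13.2900*0.743145 = 9.8764

8.8927 + 9.8764i


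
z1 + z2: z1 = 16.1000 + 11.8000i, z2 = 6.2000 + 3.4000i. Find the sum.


Real: 16.1 + 6.2 = 22.3
Imag: 11.8 + 3.4 = 15.2

22.3000 + 15.2000i


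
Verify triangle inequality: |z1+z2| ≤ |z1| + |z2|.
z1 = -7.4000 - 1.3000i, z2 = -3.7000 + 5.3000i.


|z1| = sqrt((-7.4)^2 + (-1.3)^2) = sqrt(56.45) = 7.5133
|z2| = sqrt((-3.7)^2 + 5.3^2) = sqrt(41.78) = 6.4637
z1+z2 = -11.1000 + 4.0000i
|z1+z2| = sqrt(139.21) = 11.7987
|z1|+|z2| = 7.5133 + 6.4637 = 13.9770

|z1+z2| = 11.7987 ≤ |z1|+|z2| = 13.9770 (verified)


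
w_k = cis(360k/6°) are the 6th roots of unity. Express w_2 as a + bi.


Angle = 360*2/6 = 120°
a = cos(120°) = -0.5000
b = sin(120°) = 0.8660

-0.5000 + 0.8660i


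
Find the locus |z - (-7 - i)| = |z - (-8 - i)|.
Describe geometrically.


Equal distances means the locus is the perpendicular bisector of z1 and z2.
Midpoint = ((-7+(-8))/2, (-1+(-1))/2) = (-7.5000, -1.0000)

Perpendicular bisector through (-7.5000, -1.0000)


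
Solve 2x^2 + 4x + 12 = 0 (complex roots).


disc = 4^2 - 4*2*12 = 16 - 96 = -80
sqrt(|disc|) = sqrt(80) = 8.9443
Real part = -4/(2*2) = -1.0000
Imag part = 8.9443/(2*2) = 2.2361

-1.0000 ± 2.2361i


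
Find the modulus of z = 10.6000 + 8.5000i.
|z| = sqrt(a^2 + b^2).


|z| = sqrt(10.6^2 + 8.5^2) = sqrt(112.36 + 72.25) = sqrt(184.61) = 13.5871

|z| = 13.5871


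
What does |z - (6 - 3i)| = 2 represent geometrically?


|z - z0| = r is a circle with center z0 and radius r.
Center = (6, -3), radius = 2

Circle with center (6, -3) and radius 2


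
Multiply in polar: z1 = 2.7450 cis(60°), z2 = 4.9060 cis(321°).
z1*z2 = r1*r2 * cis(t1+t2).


r = 2.7450 * 4.9060 = 13.4670
theta = 60° + 321° = 381° = 21° (mod 360)

13.4670 cis(21°)


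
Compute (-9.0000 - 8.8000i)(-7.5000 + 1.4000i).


Real = -9*(-7.5) - (-8.8)*1.4 = 67.5 - (-12.32) = 79.82
Imag = -9*1.4 - (7.5)*(-8.8) = -12.6 + 66 = 53.4

79.8200 + 53.4000i


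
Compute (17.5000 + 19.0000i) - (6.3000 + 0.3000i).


Real: 17.5 - 6.3 = 11.2
Imag: 19 - 0.3 = 18.7

11.2000 + 18.7000i


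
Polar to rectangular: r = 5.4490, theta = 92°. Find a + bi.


a = 5.4490*cos(92°) = 5.4490*(-0.0349) = -0.1902
b = 5.4490*sin(92°) = 5.4490*0.9994 = 5.4457

-0.1902 + 5.4457i


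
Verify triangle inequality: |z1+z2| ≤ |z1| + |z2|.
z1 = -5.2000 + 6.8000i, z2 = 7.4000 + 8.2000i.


|z1| = sqrt((-5.2)^2 + 6.8^2) = sqrt(73.28) = 8.5604
|z2| = sqrt(7.4^2 + 8.2^2) = sqrt(122) = 11.0454
z1+z2 = 2.2000 + 15.0000i
|z1+z2| = sqrt(229.84) = 15.1605
|z1|+|z2| = 8.5604 + 11.0454 = 19.6058

|z1+z2| = 15.1605 ≤ |z1|+|z2| = 19.6058 (verified)


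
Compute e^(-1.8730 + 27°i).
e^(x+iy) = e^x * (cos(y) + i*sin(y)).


e^-1.8730 = 0.1537
cos(27°) = 0.891
sin(27°) = 0.454
Real = 0.1537*0.891 = 0.1369
Imag = 0.1537*0.454 = 0.0698

0.1369 + 0.0698i


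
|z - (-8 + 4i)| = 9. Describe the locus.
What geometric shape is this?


|z - z0| = r is a circle with center z0 and radius r.
Center = (-8, 4), radius = 9

Circle with center (-8, 4) and radius 9


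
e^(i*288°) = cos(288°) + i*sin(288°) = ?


cos(288°) = 0.3090
sin(288°) = -0.9511

e^(i*288°) = 0.3090 - 0.9511i


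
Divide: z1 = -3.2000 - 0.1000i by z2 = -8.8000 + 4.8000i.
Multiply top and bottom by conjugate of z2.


Conjugate of z2 = -8.8000 - 4.8000i
Numerator: (-3.2000 - 0.1000i)(-8.8000 - 4.8000i) = 27.6800 + 16.2400i
Denominator: (-8.8)^2 + 4.8^2 = 100.48
Result = (27.6800 + 16.2400i)/100.48

0.2755 + 0.1616i
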